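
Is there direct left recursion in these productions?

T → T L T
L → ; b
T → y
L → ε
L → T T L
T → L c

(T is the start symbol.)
Yes, T is left-recursive

T → T L T: LEFT RECURSIVE (starts with T)
L → ; b: starts with ';'
T → y: starts with y
L → ε: starts with ε
L → T T L: starts with T
T → L c: starts with L

The grammar has direct left recursion on: T.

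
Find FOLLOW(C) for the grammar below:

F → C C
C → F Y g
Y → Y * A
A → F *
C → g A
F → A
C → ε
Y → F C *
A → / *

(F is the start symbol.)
{ $, '*', '/', 'g' }

To compute FOLLOW(C), find every occurrence of C on a right-hand side N → α C β: add FIRST(β) \ {ε}, and if β is empty or nullable also add FOLLOW(N). Iterate to a fixed point.

In F → C C: C is followed by C, add FIRST(C) \ {ε} = { '*', '/', 'g' }
  C is nullable, so also add FOLLOW(F)
In F → C C: C is at the end, add FOLLOW(F)
In Y → F C *: C is followed by '*', add FIRST('*') \ {ε} = { '*' }

The FOLLOW sets referred to above (computed the same way, to a fixed point):
  FOLLOW(F) = { $, '*', '/', 'g' }

Taking the union: FOLLOW(C) = { $, '*', '/', 'g' }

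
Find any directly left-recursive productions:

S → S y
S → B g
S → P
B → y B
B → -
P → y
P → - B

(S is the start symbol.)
Yes, S is left-recursive

Direct left recursion occurs when N → N α for some non-terminal N (the right-hand side begins with the left-hand side itself).

S → S y: LEFT RECURSIVE (starts with S)
S → B g: starts with B
S → P: starts with P
B → y B: starts with y
B → -: starts with '-'
P → y: starts with y
P → - B: starts with '-'

The grammar has direct left recursion on: S.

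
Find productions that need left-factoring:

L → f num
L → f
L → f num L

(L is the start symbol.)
Left-factoring is needed when two productions for the same non-terminal
share a common prefix on the right-hand side.

Productions for L:
  L → f num
  L → f
  L → f num L

Found common prefix 'f' in productions for L

Answer: Yes, L has productions with common prefix 'f'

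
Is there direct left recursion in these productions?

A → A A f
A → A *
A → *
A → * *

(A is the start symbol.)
Direct left recursion occurs when N → N α for some non-terminal N (the right-hand side begins with the left-hand side itself).

A → A A f: LEFT RECURSIVE (starts with A)
A → A *: LEFT RECURSIVE (starts with A)
A → *: starts with '*'
A → * *: starts with '*'

The grammar has direct left recursion on: A.

Answer: Yes, A is left-recursive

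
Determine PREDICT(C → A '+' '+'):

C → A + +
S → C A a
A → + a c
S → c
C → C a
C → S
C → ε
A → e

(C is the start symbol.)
PREDICT(C → A '+' '+') = (FIRST(RHS) \ {ε}) ∪ (FOLLOW(C) if ε ∈ FIRST(RHS), i.e. RHS ⇒* ε)
FIRST(A) = { '+', 'e' }
FIRST(A '+' '+') = { '+', 'e' }
ε ∉ FIRST(A '+' '+'), so FOLLOW(C) is not added.
PREDICT(C → A '+' '+') = { '+', 'e' }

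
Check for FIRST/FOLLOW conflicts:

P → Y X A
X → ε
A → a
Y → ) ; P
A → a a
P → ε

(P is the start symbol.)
No FIRST/FOLLOW conflicts.

A FIRST/FOLLOW conflict occurs when a non-terminal N has a nullable alternative N → β (β ⇒* ε) and another alternative N → α with FIRST(α) ∩ FOLLOW(N) ≠ ∅: on such a lookahead the parser cannot decide between expanding α and letting N vanish via β.

Nullable non-terminals: P, X.
FIRST sets used below: FIRST(Y) = { ')' }

P: nullable alternative(s) P → ε; FOLLOW(P) = { $, 'a' }
  P → Y X A: FIRST \ {ε} = { ')' } — disjoint from FOLLOW(P)
  P → ε: FIRST \ {ε} = { } — this is the only nullable alternative, skip
X has a nullable alternative but only one production, so nothing to check.

A, Y have no nullable alternative, so no FIRST/FOLLOW check is needed there.

No FIRST/FOLLOW conflicts found.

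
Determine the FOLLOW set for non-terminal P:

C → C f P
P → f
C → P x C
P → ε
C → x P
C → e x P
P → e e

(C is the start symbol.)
To compute FOLLOW(P), find every occurrence of P on a right-hand side N → α P β: add FIRST(β) \ {ε}, and if β is empty or nullable also add FOLLOW(N). Iterate to a fixed point.

In C → C f P: P is at the end, add FOLLOW(C)
In C → P x C: P is followed by x C, add FIRST(x C) \ {ε} = { 'x' }
In C → x P: P is at the end, add FOLLOW(C)
In C → e x P: P is at the end, add FOLLOW(C)

The FOLLOW sets referred to above (computed the same way, to a fixed point):
  FOLLOW(C) = { $, 'f' }

Taking the union: FOLLOW(P) = { $, 'f', 'x' }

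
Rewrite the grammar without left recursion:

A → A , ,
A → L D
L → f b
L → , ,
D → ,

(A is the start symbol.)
A is directly left-recursive. The standard transformation for
  A → A α₁ | ... | A α_m | β₁ | ... | β_n
is
  A  → β₁ A' | ... | β_n A'
  A' → α₁ A' | ... | α_m A' | ε

A → L D becomes A → L D A'
A → A , , becomes A' → , , A'
Add A' → ε

Productions for other non-terminals are unchanged:
  L → f b
  L → , ,
  D → ,

Resulting grammar:
A → L D A'
A' → , , A'
A' → ε
L → f b
L → , ,
D → ,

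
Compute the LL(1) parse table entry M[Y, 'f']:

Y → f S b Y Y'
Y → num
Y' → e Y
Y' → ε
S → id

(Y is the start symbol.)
To find M[Y, 'f'], we find productions for Y where 'f' is in the predict set (PREDICT(N → α) = (FIRST(α) \ {ε}) ∪ (FOLLOW(N) if α ⇒* ε)).

Y → f S b Y Y': PREDICT = { 'f' }
  'f' is in predict set, so this production goes in M[Y, 'f']
Y → num: PREDICT = { 'num' }

M[Y, 'f'] = Y → f S b Y Y'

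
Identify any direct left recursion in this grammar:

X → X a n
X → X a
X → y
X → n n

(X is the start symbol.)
Yes, X is left-recursive

Direct left recursion occurs when N → N α for some non-terminal N (the right-hand side begins with the left-hand side itself).

X → X a n: LEFT RECURSIVE (starts with X)
X → X a: LEFT RECURSIVE (starts with X)
X → y: starts with y
X → n n: starts with n

The grammar has direct left recursion on: X.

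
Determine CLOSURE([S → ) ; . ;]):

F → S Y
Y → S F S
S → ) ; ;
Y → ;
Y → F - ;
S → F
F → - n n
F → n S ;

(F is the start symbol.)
Start with: [S → ) ; . ;]
The dot precedes the terminal ';', so nothing is added.

CLOSURE = { [S → ) ; . ;] }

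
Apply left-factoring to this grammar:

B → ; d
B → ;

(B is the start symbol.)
Left-factoring transforms A → αβ₁ | αβ₂ into A → αA' and A' → β₁ | β₂
(α is the longest common prefix among the alternatives). Repeat until
no nonterminal has two alternatives with a common prefix.

Round 1: B has alternatives sharing prefix ';'. Introduce B': B → ; B'
  Add: B' → d
  Add: B' → ε

No remaining common prefixes — done.

Resulting grammar:
B → ; B'
B' → d
B' → ε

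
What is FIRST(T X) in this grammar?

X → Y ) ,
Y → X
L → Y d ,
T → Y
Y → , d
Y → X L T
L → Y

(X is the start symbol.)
{ ',' }

FIRST sets of the non-terminals involved (from the grammar, by fixed-point iteration):
  FIRST(T) = { ',' }

To compute FIRST(T X), process the symbols left to right:
Symbol T is a non-terminal. Add FIRST(T) \ {ε} = { ',' }
T is not nullable (ε ∉ FIRST(T)), so stop here.
FIRST(T X) = { ',' }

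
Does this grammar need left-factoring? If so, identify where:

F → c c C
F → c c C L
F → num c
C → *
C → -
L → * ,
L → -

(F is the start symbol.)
Left-factoring is needed when two productions for the same non-terminal
share a common prefix on the right-hand side.

Productions for F:
  F → c c C
  F → c c C L
  F → num c
Productions for C:
  C → *
  C → -
Productions for L:
  L → * ,
  L → -

Found common prefix 'c c C' in productions for F

Answer: Yes, F has productions with common prefix 'c c C'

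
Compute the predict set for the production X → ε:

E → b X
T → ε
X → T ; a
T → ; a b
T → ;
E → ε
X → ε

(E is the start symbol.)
PREDICT(X → ε) = (FIRST(RHS) \ {ε}) ∪ (FOLLOW(X) if ε ∈ FIRST(RHS), i.e. RHS ⇒* ε)
The right-hand side is ε (FIRST(ε) = { ε }), so the predict set is FOLLOW(X) = { $ }
PREDICT(X → ε) = { $ }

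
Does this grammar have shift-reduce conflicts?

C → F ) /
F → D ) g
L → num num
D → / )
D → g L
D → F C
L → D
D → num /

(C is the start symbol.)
A shift-reduce conflict occurs when an LR(0) state has both:
  - a complete (reduce) item [A → α .] (dot at the end), and
  - a shift item [B → β . c γ] (dot before a terminal).

Augment with C' → C and build the canonical LR(0) collection (I0 = CLOSURE({[C' → . C]}), then GOTO on every symbol after a dot until no new states appear). It has 19 states:
  I0: { [C → . F ) /], [C' → . C], [D → . / )], [D → . F C], [D → . g L], [D → . num /], [F → . D ) g] }  — shift
  I1: { [D → / . )] }  — shift
  I2: { [C' → C .] }  — accept
  I3: { [F → D . ) g] }  — shift
  I4: { [C → . F ) /], [C → F . ) /], [D → . / )], [D → . F C], [D → . g L], [D → . num /], [D → F . C], [F → . D ) g] }  — shift
  I5: { [D → . / )], [D → . F C], [D → . g L], [D → . num /], [D → g . L], [F → . D ) g], [L → . D], [L → . num num] }  — shift
  I6: { [D → num . /] }  — shift
  I7: { [D → num / .] }  — reduce
  I8: { [F → D . ) g], [L → D .] }  — shift, reduce
  I9: { [C → . F ) /], [D → . / )], [D → . F C], [D → . g L], [D → . num /], [D → F . C], [F → . D ) g] }  — shift
  I10: { [D → g L .] }  — reduce
  I11: { [D → num . /], [L → num . num] }  — shift
  I12: { [L → num num .] }  — reduce
  I13: { [D → F C .] }  — reduce
  I14: { [F → D ) . g] }  — shift
  I15: { [F → D ) g .] }  — reduce
  I16: { [C → F ) . /] }  — shift
  I17: { [C → F ) / .] }  — reduce
  I18: { [D → / ) .] }  — reduce

I8 contains reduce item [L → D .] and shift item [F → D . ) g] — shift-reduce conflict.

Answer: Yes — I8: [L → D .] vs [F → D . ) g]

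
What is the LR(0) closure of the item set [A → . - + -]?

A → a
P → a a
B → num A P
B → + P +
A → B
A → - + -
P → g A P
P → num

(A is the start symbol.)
To compute CLOSURE, for each item [A → α.Bβ] where B is a non-terminal, add [B → .γ] for all productions B → γ; repeat for the newly added items until nothing changes.

Start with: [A → . - + -]
The dot precedes the terminal '-', so nothing is added.

CLOSURE = { [A → . - + -] }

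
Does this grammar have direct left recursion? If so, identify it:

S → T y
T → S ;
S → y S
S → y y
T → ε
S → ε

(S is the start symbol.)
Direct left recursion occurs when N → N α for some non-terminal N (the right-hand side begins with the left-hand side itself).

S → T y: starts with T
T → S ;: starts with S
S → y S: starts with y
S → y y: starts with y
T → ε: starts with ε
S → ε: starts with ε

No direct left recursion found.

Answer: No direct left recursion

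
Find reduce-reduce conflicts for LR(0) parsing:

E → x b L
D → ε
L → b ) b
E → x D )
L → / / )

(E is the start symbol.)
No reduce-reduce conflicts

Augment with E' → E and build the canonical LR(0) collection (I0 = CLOSURE({[E' → . E]}), then GOTO on every symbol after a dot until no new states appear). It has 13 states:
  I0: { [E → . x D )], [E → . x b L], [E' → . E] }  — shift
  I1: { [E' → E .] }  — accept
  I2: { [D → .], [E → x . D )], [E → x . b L] }  — shift, reduce
  I3: { [E → x D . )] }  — shift
  I4: { [E → x b . L], [L → . / / )], [L → . b ) b] }  — shift
  I5: { [L → / . / )] }  — shift
  I6: { [E → x b L .] }  — reduce
  I7: { [L → b . ) b] }  — shift
  I8: { [L → b ) . b] }  — shift
  I9: { [L → b ) b .] }  — reduce
  I10: { [L → / / . )] }  — shift
  I11: { [L → / / ) .] }  — reduce
  I12: { [E → x D ) .] }  — reduce

No state contains more than one complete item.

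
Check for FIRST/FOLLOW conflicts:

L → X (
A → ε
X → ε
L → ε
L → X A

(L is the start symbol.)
A FIRST/FOLLOW conflict occurs when a non-terminal N has a nullable alternative N → β (β ⇒* ε) and another alternative N → α with FIRST(α) ∩ FOLLOW(N) ≠ ∅: on such a lookahead the parser cannot decide between expanding α and letting N vanish via β.

Nullable non-terminals: A, L, X.
FIRST sets used below: FIRST(X) = { ε }, FIRST(A) = { ε }
A has a nullable alternative but only one production, so nothing to check.

L: nullable alternative(s) L → ε, L → X A; FOLLOW(L) = { $ }
  L → X (: FIRST \ {ε} = { '(' } — disjoint from FOLLOW(L)
  L → ε: FIRST \ {ε} = { } — disjoint from FOLLOW(L)
  L → X A: FIRST \ {ε} = { } — disjoint from FOLLOW(L)
X has a nullable alternative but only one production, so nothing to check.

No FIRST/FOLLOW conflicts found.

Answer: No FIRST/FOLLOW conflicts.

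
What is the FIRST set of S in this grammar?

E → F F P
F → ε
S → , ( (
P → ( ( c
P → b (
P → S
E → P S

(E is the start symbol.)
{ ',' }

To compute FIRST(S), examine every production with S on the left-hand side, reading each right-hand side left to right until a non-nullable symbol is reached.

From S → , ( (:
  - ',' is a terminal: add ',' and stop

Collecting: FIRST(S) = { ',' }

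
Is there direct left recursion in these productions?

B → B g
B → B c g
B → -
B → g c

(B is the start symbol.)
Yes, B is left-recursive

B → B g: LEFT RECURSIVE (starts with B)
B → B c g: LEFT RECURSIVE (starts with B)
B → -: starts with '-'
B → g c: starts with g

The grammar has direct left recursion on: B.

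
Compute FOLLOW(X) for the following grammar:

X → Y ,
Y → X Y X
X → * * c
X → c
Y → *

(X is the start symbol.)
{ $, '*', ',', 'c' }

To compute FOLLOW(X), find every occurrence of X on a right-hand side N → α X β: add FIRST(β) \ {ε}, and if β is empty or nullable also add FOLLOW(N). Iterate to a fixed point.

X is the start symbol, so $ ∈ FOLLOW(X).
In Y → X Y X: X is followed by Y X, add FIRST(Y X) \ {ε} = { '*', 'c' }
In Y → X Y X: X is at the end, add FOLLOW(Y)

The FOLLOW sets referred to above (computed the same way, to a fixed point):
  FOLLOW(Y) = { '*', ',', 'c' }

Taking the union: FOLLOW(X) = { $, '*', ',', 'c' }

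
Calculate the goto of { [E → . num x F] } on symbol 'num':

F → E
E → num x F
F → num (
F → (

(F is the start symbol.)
GOTO(I, 'num') = CLOSURE({ [A → αX.β] : [A → α.Xβ] ∈ I, X = 'num' })

Items with dot before 'num', with the dot advanced:
  [E → . num x F] → [E → num . x F]
Closure adds nothing (no advanced item has the dot before a non-terminal).

GOTO = { [E → num . x F] }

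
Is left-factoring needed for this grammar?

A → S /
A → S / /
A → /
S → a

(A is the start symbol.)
Left-factoring is needed when two productions for the same non-terminal
share a common prefix on the right-hand side.

Productions for A:
  A → S /
  A → S / /
  A → /

Found common prefix 'S /' in productions for A

Answer: Yes, A has productions with common prefix 'S /'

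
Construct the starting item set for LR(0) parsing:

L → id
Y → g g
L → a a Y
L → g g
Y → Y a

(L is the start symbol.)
First, augment the grammar with L' → L
I₀ = CLOSURE({ [L' → . L] }):
  [L' → . L] has the dot before L: add [L → . id], [L → . a a Y], [L → . g g]
No further items can be added.

I₀ = { [L → . a a Y], [L → . g g], [L → . id], [L' → . L] }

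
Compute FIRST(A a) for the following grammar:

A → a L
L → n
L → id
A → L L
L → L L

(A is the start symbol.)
FIRST sets of the non-terminals involved (from the grammar, by fixed-point iteration):
  FIRST(A) = { 'a', 'id', 'n' }

To compute FIRST(A a), process the symbols left to right:
Symbol A is a non-terminal. Add FIRST(A) \ {ε} = { 'a', 'id', 'n' }
A is not nullable (ε ∉ FIRST(A)), so stop here.
FIRST(A a) = { 'a', 'id', 'n' }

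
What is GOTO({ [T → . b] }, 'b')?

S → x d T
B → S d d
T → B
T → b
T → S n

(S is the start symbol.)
{ [T → b .] }

GOTO(I, 'b') = CLOSURE({ [A → αX.β] : [A → α.Xβ] ∈ I, X = 'b' })

Items with dot before 'b', with the dot advanced:
  [T → . b] → [T → b .]
Closure adds nothing (no advanced item has the dot before a non-terminal).

GOTO = { [T → b .] }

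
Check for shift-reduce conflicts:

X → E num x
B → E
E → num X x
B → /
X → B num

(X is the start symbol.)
A shift-reduce conflict occurs when an LR(0) state has both:
  - a complete (reduce) item [A → α .] (dot at the end), and
  - a shift item [B → β . c γ] (dot before a terminal).

Augment with X' → X and build the canonical LR(0) collection (I0 = CLOSURE({[X' → . X]}), then GOTO on every symbol after a dot until no new states appear). It has 11 states:
  I0: { [B → . /], [B → . E], [E → . num X x], [X → . B num], [X → . E num x], [X' → . X] }  — shift
  I1: { [B → / .] }  — reduce
  I2: { [X → B . num] }  — shift
  I3: { [B → E .], [X → E . num x] }  — shift, reduce
  I4: { [X' → X .] }  — accept
  I5: { [B → . /], [B → . E], [E → . num X x], [E → num . X x], [X → . B num], [X → . E num x] }  — shift
  I6: { [E → num X . x] }  — shift
  I7: { [E → num X x .] }  — reduce
  I8: { [X → E num . x] }  — shift
  I9: { [X → E num x .] }  — reduce
  I10: { [X → B num .] }  — reduce

I3 contains reduce item [B → E .] and shift item [X → E . num x] — shift-reduce conflict.

Answer: Yes — I3: [B → E .] vs [X → E . num x]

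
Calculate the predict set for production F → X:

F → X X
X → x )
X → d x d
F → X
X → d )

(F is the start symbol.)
{ 'd', 'x' }

PREDICT(F → X) = (FIRST(RHS) \ {ε}) ∪ (FOLLOW(F) if ε ∈ FIRST(RHS), i.e. RHS ⇒* ε)
FIRST(X) = { 'd', 'x' }
FIRST(X) = { 'd', 'x' }
ε ∉ FIRST(X), so FOLLOW(F) is not added.
PREDICT(F → X) = { 'd', 'x' }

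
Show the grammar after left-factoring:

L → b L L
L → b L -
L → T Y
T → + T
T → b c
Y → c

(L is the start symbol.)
L → b L L'
L' → L
L' → -
L → T Y
T → + T
T → b c
Y → c

Left-factoring transforms A → αβ₁ | αβ₂ into A → αA' and A' → β₁ | β₂
(α is the longest common prefix among the alternatives). Repeat until
no nonterminal has two alternatives with a common prefix.

Round 1: L has alternatives sharing prefix 'b L'. Introduce L': L → b L L'
  Add: L' → L
  Add: L' → -

No remaining common prefixes — done.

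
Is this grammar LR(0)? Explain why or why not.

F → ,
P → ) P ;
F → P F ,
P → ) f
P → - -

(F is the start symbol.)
Yes, the grammar is LR(0)

Augment with F' → F and build the canonical LR(0) collection (I0 = CLOSURE({[F' → . F]}), then GOTO on every symbol after a dot until no new states appear). It has 12 states:
  I0: { [F → . ,], [F → . P F ,], [F' → . F], [P → . ) P ;], [P → . ) f], [P → . - -] }  — shift
  I1: { [P → ) . P ;], [P → ) . f], [P → . ) P ;], [P → . ) f], [P → . - -] }  — shift
  I2: { [F → , .] }  — reduce
  I3: { [P → - . -] }  — shift
  I4: { [F' → F .] }  — accept
  I5: { [F → . ,], [F → . P F ,], [F → P . F ,], [P → . ) P ;], [P → . ) f], [P → . - -] }  — shift
  I6: { [F → P F . ,] }  — shift
  I7: { [F → P F , .] }  — reduce
  I8: { [P → - - .] }  — reduce
  I9: { [P → ) P . ;] }  — shift
  I10: { [P → ) f .] }  — reduce
  I11: { [P → ) P ; .] }  — reduce

Every state is either a pure shift/goto state or contains exactly one complete item and nothing to shift — no conflicts. The grammar is LR(0).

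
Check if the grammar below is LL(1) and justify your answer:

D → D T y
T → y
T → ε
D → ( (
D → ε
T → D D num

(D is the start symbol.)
No. Predict set conflict for D: { '(' }

A grammar is LL(1) if for each non-terminal N with multiple productions, the predict sets of those productions are pairwise disjoint, where PREDICT(N → α) = (FIRST(α) \ {ε}) ∪ (FOLLOW(N) if α ⇒* ε).

Relevant sets:
  FIRST(D) = { '(', 'num', 'y', ε }
  FIRST(T) = { '(', 'num', 'y', ε }
  FOLLOW(D) = { $, '(', 'num', 'y' }
  FOLLOW(T) = { 'y' }

For D:
  PREDICT(D → D T y) = { '(', 'num', 'y' }
  PREDICT(D → '(' '(') = { '(' }
  PREDICT(D → ε) = { $, '(', 'num', 'y' }
For T:
  PREDICT(T → y) = { 'y' }
  PREDICT(T → ε) = { 'y' }
  PREDICT(T → D D num) = { '(', 'num', 'y' }

Conflict found: Predict set conflict for D: { '(' }
The grammar is NOT LL(1).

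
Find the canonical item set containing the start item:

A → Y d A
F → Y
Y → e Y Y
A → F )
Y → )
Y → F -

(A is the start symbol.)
First, augment the grammar with A' → A
I₀ = CLOSURE({ [A' → . A] }):
  [A' → . A] has the dot before A: add [A → . Y d A], [A → . F )]
  [A → . Y d A] has the dot before Y: add [Y → . e Y Y], [Y → . )], [Y → . F -]
  [A → . F )] has the dot before F: add [F → . Y]
No further items can be added.

I₀ = { [A → . F )], [A → . Y d A], [A' → . A], [F → . Y], [Y → . )], [Y → . F -], [Y → . e Y Y] }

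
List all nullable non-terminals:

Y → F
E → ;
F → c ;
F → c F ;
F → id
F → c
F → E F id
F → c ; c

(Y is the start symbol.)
A non-terminal is nullable if it can derive ε (the empty string): either it has an ε-production, or it has a production whose right-hand side consists entirely of nullable non-terminals.

There are no ε-productions, so no non-terminal can derive ε.
No non-terminals are nullable.

Answer: None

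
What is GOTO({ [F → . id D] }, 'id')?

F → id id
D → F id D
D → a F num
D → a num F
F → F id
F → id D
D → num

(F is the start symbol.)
{ [D → . F id D], [D → . a F num], [D → . a num F], [D → . num], [F → . F id], [F → . id D], [F → . id id], [F → id . D] }

GOTO(I, 'id') = CLOSURE({ [A → αX.β] : [A → α.Xβ] ∈ I, X = 'id' })

Items with dot before 'id', with the dot advanced:
  [F → . id D] → [F → id . D]
Closure of the advanced items:
  [F → id . D] has the dot before D: add [D → . F id D], [D → . a F num], [D → . a num F], [D → . num]
  [D → . F id D] has the dot before F: add [F → . id id], [F → . F id], [F → . id D]

GOTO = { [D → . F id D], [D → . a F num], [D → . a num F], [D → . num], [F → . F id], [F → . id D], [F → . id id], [F → id . D] }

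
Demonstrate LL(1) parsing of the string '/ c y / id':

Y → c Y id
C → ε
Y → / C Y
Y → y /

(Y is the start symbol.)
Stack is shown with the top on the left.

Stack     Input         Action
------------------------------
Y $       / c y / id $  output Y → / C Y
/ C Y $   / c y / id $  match '/'
C Y $     c y / id $    output C → ε
Y $       c y / id $    output Y → c Y id
c Y id $  c y / id $    match 'c'
Y id $    y / id $      output Y → y /
y / id $  y / id $      match 'y'
/ id $    / id $        match '/'
id $      id $          match 'id'
$         $             accept

The string is accepted.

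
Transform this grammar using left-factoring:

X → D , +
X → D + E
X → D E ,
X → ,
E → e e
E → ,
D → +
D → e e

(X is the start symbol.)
X → D X'
X' → , +
X' → + E
X' → E ,
X → ,
E → e e
E → ,
D → +
D → e e

Left-factoring transforms A → αβ₁ | αβ₂ into A → αA' and A' → β₁ | β₂
(α is the longest common prefix among the alternatives). Repeat until
no nonterminal has two alternatives with a common prefix.

Round 1: X has alternatives sharing prefix 'D'. Introduce X': X → D X'
  Add: X' → , +
  Add: X' → + E
  Add: X' → E ,

No remaining common prefixes — done.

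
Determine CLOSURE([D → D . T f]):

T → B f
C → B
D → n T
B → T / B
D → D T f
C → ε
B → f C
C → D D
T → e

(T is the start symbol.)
{ [B → . T / B], [B → . f C], [D → D . T f], [T → . B f], [T → . e] }

To compute CLOSURE, for each item [A → α.Bβ] where B is a non-terminal, add [B → .γ] for all productions B → γ; repeat for the newly added items until nothing changes.

Start with: [D → D . T f]
  [D → D . T f] has the dot before T: add [T → . B f], [T → . e]
  [T → . B f] has the dot before B: add [B → . T / B], [B → . f C]
No further items can be added.

CLOSURE = { [B → . T / B], [B → . f C], [D → D . T f], [T → . B f], [T → . e] }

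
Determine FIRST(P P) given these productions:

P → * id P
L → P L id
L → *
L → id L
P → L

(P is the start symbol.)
FIRST sets of the non-terminals involved (from the grammar, by fixed-point iteration):
  FIRST(P) = { '*', 'id' }

To compute FIRST(P P), process the symbols left to right:
Symbol P is a non-terminal. Add FIRST(P) \ {ε} = { '*', 'id' }
P is not nullable (ε ∉ FIRST(P)), so stop here.
FIRST(P P) = { '*', 'id' }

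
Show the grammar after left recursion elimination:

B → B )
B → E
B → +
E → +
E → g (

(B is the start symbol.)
B is directly left-recursive. The standard transformation for
  A → A α₁ | ... | A α_m | β₁ | ... | β_n
is
  A  → β₁ A' | ... | β_n A'
  A' → α₁ A' | ... | α_m A' | ε

B → E becomes B → E B'
B → + becomes B → + B'
B → B ) becomes B' → ) B'
Add B' → ε

Productions for other non-terminals are unchanged:
  E → +
  E → g (

Resulting grammar:
B → E B'
B → + B'
B' → ) B'
B' → ε
E → +
E → g (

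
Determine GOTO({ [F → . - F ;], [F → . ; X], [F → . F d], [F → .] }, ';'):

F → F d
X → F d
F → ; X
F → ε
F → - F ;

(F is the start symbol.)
GOTO(I, ';') = CLOSURE({ [A → αX.β] : [A → α.Xβ] ∈ I, X = ';' })

Items with dot before ';', with the dot advanced:
  [F → . ; X] → [F → ; . X]
Closure of the advanced items:
  [F → ; . X] has the dot before X: add [X → . F d]
  [X → . F d] has the dot before F: add [F → . F d], [F → . ; X], [F → .], [F → . - F ;]

GOTO = { [F → . - F ;], [F → . ; X], [F → . F d], [F → .], [F → ; . X], [X → . F d] }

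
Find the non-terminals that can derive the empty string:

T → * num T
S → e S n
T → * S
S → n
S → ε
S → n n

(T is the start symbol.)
ε-productions: S → ε
So S is immediately nullable.
No further non-terminal can be added: every production for the remaining non-terminals contains a terminal or a non-nullable non-terminal.
Nullable = { 'S' }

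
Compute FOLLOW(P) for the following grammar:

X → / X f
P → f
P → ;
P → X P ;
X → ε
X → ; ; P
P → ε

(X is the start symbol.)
In P → X P ;: P is followed by ';', add FIRST(';') \ {ε} = { ';' }
In X → ; ; P: P is at the end, add FOLLOW(X)

The FOLLOW sets referred to above (computed the same way, to a fixed point):
  FOLLOW(X) = { $, '/', ';', 'f' }

Taking the union: FOLLOW(P) = { $, '/', ';', 'f' }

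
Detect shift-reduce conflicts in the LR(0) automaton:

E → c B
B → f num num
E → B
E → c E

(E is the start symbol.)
No shift-reduce conflicts

A shift-reduce conflict occurs when an LR(0) state has both:
  - a complete (reduce) item [A → α .] (dot at the end), and
  - a shift item [B → β . c γ] (dot before a terminal).

Augment with E' → E and build the canonical LR(0) collection (I0 = CLOSURE({[E' → . E]}), then GOTO on every symbol after a dot until no new states appear). It has 9 states:
  I0: { [B → . f num num], [E → . B], [E → . c B], [E → . c E], [E' → . E] }  — shift
  I1: { [E → B .] }  — reduce
  I2: { [E' → E .] }  — accept
  I3: { [B → . f num num], [E → . B], [E → . c B], [E → . c E], [E → c . B], [E → c . E] }  — shift
  I4: { [B → f . num num] }  — shift
  I5: { [B → f num . num] }  — shift
  I6: { [B → f num num .] }  — reduce
  I7: { [E → B .], [E → c B .] }  — 2 reduces
  I8: { [E → c E .] }  — reduce

No state contains both a complete item and a shift item.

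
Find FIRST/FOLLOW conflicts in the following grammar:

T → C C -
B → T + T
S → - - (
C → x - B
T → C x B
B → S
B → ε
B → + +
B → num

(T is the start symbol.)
Yes. B → T '+' T with FOLLOW(B) on { 'x' }; B → S with FOLLOW(B) on { '-' }; B → '+' '+' with FOLLOW(B) on { '+' }

Nullable non-terminals: B.
FIRST sets used below: FIRST(T) = { 'x' }, FIRST(S) = { '-' }

B: nullable alternative(s) B → ε; FOLLOW(B) = { $, '+', '-', 'x' }
  B → T + T: FIRST \ {ε} = { 'x' } — overlaps FOLLOW(B) on { 'x' }: CONFLICT
  B → S: FIRST \ {ε} = { '-' } — overlaps FOLLOW(B) on { '-' }: CONFLICT
  B → ε: FIRST \ {ε} = { } — this is the only nullable alternative, skip
  B → + +: FIRST \ {ε} = { '+' } — overlaps FOLLOW(B) on { '+' }: CONFLICT
  B → num: FIRST \ {ε} = { 'num' } — disjoint from FOLLOW(B)

C, S, T have no nullable alternative, so no FIRST/FOLLOW check is needed there.

So the grammar has 3 FIRST/FOLLOW conflicts (marked CONFLICT above).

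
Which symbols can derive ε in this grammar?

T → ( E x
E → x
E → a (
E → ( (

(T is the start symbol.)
A non-terminal is nullable if it can derive ε (the empty string): either it has an ε-production, or it has a production whose right-hand side consists entirely of nullable non-terminals.

There are no ε-productions, so no non-terminal can derive ε.
No non-terminals are nullable.

Answer: None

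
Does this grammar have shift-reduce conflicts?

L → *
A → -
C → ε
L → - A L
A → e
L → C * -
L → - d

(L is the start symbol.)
Yes — I0: [C → .] vs [L → . *]; I8: [C → .] vs [L → . *]

A shift-reduce conflict occurs when an LR(0) state has both:
  - a complete (reduce) item [A → α .] (dot at the end), and
  - a shift item [B → β . c γ] (dot before a terminal).

Augment with L' → L and build the canonical LR(0) collection (I0 = CLOSURE({[L' → . L]}), then GOTO on every symbol after a dot until no new states appear). It has 12 states:
  I0: { [C → .], [L → . *], [L → . - A L], [L → . - d], [L → . C * -], [L' → . L] }  — shift, reduce
  I1: { [L → * .] }  — reduce
  I2: { [A → . -], [A → . e], [L → - . A L], [L → - . d] }  — shift
  I3: { [L → C . * -] }  — shift
  I4: { [L' → L .] }  — accept
  I5: { [L → C * . -] }  — shift
  I6: { [L → C * - .] }  — reduce
  I7: { [A → - .] }  — reduce
  I8: { [C → .], [L → - A . L], [L → . *], [L → . - A L], [L → . - d], [L → . C * -] }  — shift, reduce
  I9: { [L → - d .] }  — reduce
  I10: { [A → e .] }  — reduce
  I11: { [L → - A L .] }  — reduce

I0 contains reduce item [C → .] and shift items [L → . *], [L → . - A L], [L → . - d] — shift-reduce conflict.
I8 contains reduce item [C → .] and shift items [L → . *], [L → . - A L], [L → . - d] — shift-reduce conflict.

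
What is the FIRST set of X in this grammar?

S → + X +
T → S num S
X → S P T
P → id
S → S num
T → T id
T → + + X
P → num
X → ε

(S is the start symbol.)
To compute FIRST(X), examine every production with X on the left-hand side, reading each right-hand side left to right until a non-nullable symbol is reached.

FIRST sets of the other non-terminals involved (by the same procedure, iterated to a fixed point):
  FIRST(S) = { '+' }

From X → S P T:
  - S is a non-terminal: add FIRST(S) \ {ε} = { '+' }
    S is not nullable, so stop
From X → ε:
  - ε-production, so ε ∈ FIRST(X)

Collecting: FIRST(X) = { '+', ε }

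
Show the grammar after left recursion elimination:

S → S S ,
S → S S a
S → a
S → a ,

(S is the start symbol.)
S is directly left-recursive. The standard transformation for
  A → A α₁ | ... | A α_m | β₁ | ... | β_n
is
  A  → β₁ A' | ... | β_n A'
  A' → α₁ A' | ... | α_m A' | ε

S → a becomes S → a S'
S → a , becomes S → a , S'
S → S S , becomes S' → S , S'
S → S S a becomes S' → S a S'
Add S' → ε

Resulting grammar:
S → a S'
S → a , S'
S' → S , S'
S' → S a S'
S' → ε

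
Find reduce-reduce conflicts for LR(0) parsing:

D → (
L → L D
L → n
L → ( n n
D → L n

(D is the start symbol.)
Yes — I6: [D → L n .] vs [L → n .]

Augment with D' → D and build the canonical LR(0) collection (I0 = CLOSURE({[D' → . D]}), then GOTO on every symbol after a dot until no new states appear). It has 9 states:
  I0: { [D → . (], [D → . L n], [D' → . D], [L → . ( n n], [L → . L D], [L → . n] }  — shift
  I1: { [D → ( .], [L → ( . n n] }  — shift, reduce
  I2: { [D' → D .] }  — accept
  I3: { [D → . (], [D → . L n], [D → L . n], [L → . ( n n], [L → . L D], [L → . n], [L → L . D] }  — shift
  I4: { [L → n .] }  — reduce
  I5: { [L → L D .] }  — reduce
  I6: { [D → L n .], [L → n .] }  — 2 reduces
  I7: { [L → ( n . n] }  — shift
  I8: { [L → ( n n .] }  — reduce

I6 contains complete items [D → L n .], [L → n .] — reduce-reduce conflict.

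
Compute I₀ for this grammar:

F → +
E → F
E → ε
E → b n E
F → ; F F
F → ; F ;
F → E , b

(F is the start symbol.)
{ [E → . F], [E → . b n E], [E → .], [F → . +], [F → . ; F ;], [F → . ; F F], [F → . E , b], [F' → . F] }

First, augment the grammar with F' → F
I₀ = CLOSURE({ [F' → . F] }):
  [F' → . F] has the dot before F: add [F → . +], [F → . ; F F], [F → . ; F ;], [F → . E , b]
  [F → . E , b] has the dot before E: add [E → . F], [E → .], [E → . b n E]
No further items can be added.

I₀ = { [E → . F], [E → . b n E], [E → .], [F → . +], [F → . ; F ;], [F → . ; F F], [F → . E , b], [F' → . F] }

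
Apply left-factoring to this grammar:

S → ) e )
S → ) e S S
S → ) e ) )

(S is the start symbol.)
S → ) e S'
S' → ) S''
S'' → ε
S'' → )
S' → S S

Left-factoring transforms A → αβ₁ | αβ₂ into A → αA' and A' → β₁ | β₂
(α is the longest common prefix among the alternatives). Repeat until
no nonterminal has two alternatives with a common prefix.

Round 1: S has alternatives sharing prefix ') e'. Introduce S': S → ) e S'
  Add: S' → )
  Add: S' → S S
  Add: S' → ) )

Round 2: S' has alternatives sharing prefix ')'. Introduce S'': S' → ) S''
  Add: S'' → ε
  Add: S'' → )

No remaining common prefixes — done.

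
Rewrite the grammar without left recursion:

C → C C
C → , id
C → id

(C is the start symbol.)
C is directly left-recursive. The standard transformation for
  A → A α₁ | ... | A α_m | β₁ | ... | β_n
is
  A  → β₁ A' | ... | β_n A'
  A' → α₁ A' | ... | α_m A' | ε

C → , id becomes C → , id C'
C → id becomes C → id C'
C → C C becomes C' → C C'
Add C' → ε

Resulting grammar:
C → , id C'
C → id C'
C' → C C'
C' → ε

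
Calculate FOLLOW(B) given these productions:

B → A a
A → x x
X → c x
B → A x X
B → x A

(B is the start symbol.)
To compute FOLLOW(B), find every occurrence of B on a right-hand side N → α B β: add FIRST(β) \ {ε}, and if β is empty or nullable also add FOLLOW(N). Iterate to a fixed point.

B is the start symbol, so $ ∈ FOLLOW(B).
B does not occur on any right-hand side.

Taking the union: FOLLOW(B) = { $ }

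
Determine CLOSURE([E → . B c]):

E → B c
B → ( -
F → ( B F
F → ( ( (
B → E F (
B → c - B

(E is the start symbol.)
{ [B → . ( -], [B → . E F (], [B → . c - B], [E → . B c] }

To compute CLOSURE, for each item [A → α.Bβ] where B is a non-terminal, add [B → .γ] for all productions B → γ; repeat for the newly added items until nothing changes.

Start with: [E → . B c]
  [E → . B c] has the dot before B: add [B → . ( -], [B → . E F (], [B → . c - B]
  [B → . E F (] has the dot before E: all E-items already present
No further items can be added.

CLOSURE = { [B → . ( -], [B → . E F (], [B → . c - B], [E → . B c] }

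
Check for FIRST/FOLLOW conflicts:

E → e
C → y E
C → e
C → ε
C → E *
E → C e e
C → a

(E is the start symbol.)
Yes. C → e with FOLLOW(C) on { 'e' }; C → E '*' with FOLLOW(C) on { 'e' }

A FIRST/FOLLOW conflict occurs when a non-terminal N has a nullable alternative N → β (β ⇒* ε) and another alternative N → α with FIRST(α) ∩ FOLLOW(N) ≠ ∅: on such a lookahead the parser cannot decide between expanding α and letting N vanish via β.

Nullable non-terminals: C.
FIRST sets used below: FIRST(E) = { 'a', 'e', 'y' }

C: nullable alternative(s) C → ε; FOLLOW(C) = { 'e' }
  C → y E: FIRST \ {ε} = { 'y' } — disjoint from FOLLOW(C)
  C → e: FIRST \ {ε} = { 'e' } — overlaps FOLLOW(C) on { 'e' }: CONFLICT
  C → ε: FIRST \ {ε} = { } — this is the only nullable alternative, skip
  C → E *: FIRST \ {ε} = { 'a', 'e', 'y' } — overlaps FOLLOW(C) on { 'e' }: CONFLICT
  C → a: FIRST \ {ε} = { 'a' } — disjoint from FOLLOW(C)

E has no nullable alternative, so no FIRST/FOLLOW check is needed there.

So the grammar has 2 FIRST/FOLLOW conflicts (marked CONFLICT above).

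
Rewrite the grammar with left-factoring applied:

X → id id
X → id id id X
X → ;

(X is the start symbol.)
X → id id X'
X' → ε
X' → id X
X → ;

Left-factoring transforms A → αβ₁ | αβ₂ into A → αA' and A' → β₁ | β₂
(α is the longest common prefix among the alternatives). Repeat until
no nonterminal has two alternatives with a common prefix.

Round 1: X has alternatives sharing prefix 'id id'. Introduce X': X → id id X'
  Add: X' → ε
  Add: X' → id X

No remaining common prefixes — done.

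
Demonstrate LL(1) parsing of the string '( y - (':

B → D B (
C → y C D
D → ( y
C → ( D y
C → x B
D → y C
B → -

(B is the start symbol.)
LL(1) parsing maintains a stack (initially the start symbol over $) and the input. At each step: if the stack top is a terminal, match it against the current input token; if it is a non-terminal N, replace it with the RHS of M[N, lookahead] (the unique production whose predict set contains the lookahead).

Stack is shown with the top on the left.

Stack      Input      Action
----------------------------
B $        ( y - ( $  output B → D B (
D B ( $    ( y - ( $  output D → ( y
( y B ( $  ( y - ( $  match '('
y B ( $    y - ( $    match 'y'
B ( $      - ( $      output B → -
- ( $      - ( $      match '-'
( $        ( $        match '('
$          $          accept

The string is accepted.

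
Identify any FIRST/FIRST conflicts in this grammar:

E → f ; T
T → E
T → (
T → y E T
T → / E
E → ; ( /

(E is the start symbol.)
No FIRST/FIRST conflicts.

A FIRST/FIRST conflict occurs when two productions N → α and N → β for the same non-terminal have FIRST(α) ∩ FIRST(β) ≠ ∅ (with ε ∈ FIRST of a nullable right-hand side, so two nullable alternatives also conflict).

FIRST sets of the non-terminals at (or reachable through a nullable prefix from) the front of some alternative:
  FIRST(E) = { ';', 'f' }

Productions for E:
  E → f ; T: FIRST = { 'f' }
  E → ; ( /: FIRST = { ';' }
Productions for T:
  T → E: FIRST = { ';', 'f' }
  T → (: FIRST = { '(' }
  T → y E T: FIRST = { 'y' }
  T → / E: FIRST = { '/' }

All alternatives of each non-terminal have pairwise disjoint FIRST sets.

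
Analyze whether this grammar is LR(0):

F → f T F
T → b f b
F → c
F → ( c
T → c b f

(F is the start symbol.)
Yes, the grammar is LR(0)

A grammar is LR(0) if no state in the canonical LR(0) collection has:
  - both a shift item (dot before a terminal) and a complete item (shift-reduce conflict), or
  - two or more complete items (reduce-reduce conflict; the accept item [F' → F .] counts as a complete item here).

Augment with F' → F and build the canonical LR(0) collection (I0 = CLOSURE({[F' → . F]}), then GOTO on every symbol after a dot until no new states appear). It has 14 states:
  I0: { [F → . ( c], [F → . c], [F → . f T F], [F' → . F] }  — shift
  I1: { [F → ( . c] }  — shift
  I2: { [F' → F .] }  — accept
  I3: { [F → c .] }  — reduce
  I4: { [F → f . T F], [T → . b f b], [T → . c b f] }  — shift
  I5: { [F → . ( c], [F → . c], [F → . f T F], [F → f T . F] }  — shift
  I6: { [T → b . f b] }  — shift
  I7: { [T → c . b f] }  — shift
  I8: { [T → c b . f] }  — shift
  I9: { [T → c b f .] }  — reduce
  I10: { [T → b f . b] }  — shift
  I11: { [T → b f b .] }  — reduce
  I12: { [F → f T F .] }  — reduce
  I13: { [F → ( c .] }  — reduce

Every state is either a pure shift/goto state or contains exactly one complete item and nothing to shift — no conflicts. The grammar is LR(0).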